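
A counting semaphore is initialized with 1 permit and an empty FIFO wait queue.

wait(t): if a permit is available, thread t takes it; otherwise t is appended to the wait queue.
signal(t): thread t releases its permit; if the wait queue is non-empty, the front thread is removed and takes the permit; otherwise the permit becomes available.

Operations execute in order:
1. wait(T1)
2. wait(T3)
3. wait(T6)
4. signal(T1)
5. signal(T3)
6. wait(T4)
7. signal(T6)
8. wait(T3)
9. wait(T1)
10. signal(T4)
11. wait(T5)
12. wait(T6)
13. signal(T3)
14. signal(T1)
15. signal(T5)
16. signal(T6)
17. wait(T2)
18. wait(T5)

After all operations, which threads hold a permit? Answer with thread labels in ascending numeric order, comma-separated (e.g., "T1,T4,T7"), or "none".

Answer: T2

Derivation:
Step 1: wait(T1) -> count=0 queue=[] holders={T1}
Step 2: wait(T3) -> count=0 queue=[T3] holders={T1}
Step 3: wait(T6) -> count=0 queue=[T3,T6] holders={T1}
Step 4: signal(T1) -> count=0 queue=[T6] holders={T3}
Step 5: signal(T3) -> count=0 queue=[] holders={T6}
Step 6: wait(T4) -> count=0 queue=[T4] holders={T6}
Step 7: signal(T6) -> count=0 queue=[] holders={T4}
Step 8: wait(T3) -> count=0 queue=[T3] holders={T4}
Step 9: wait(T1) -> count=0 queue=[T3,T1] holders={T4}
Step 10: signal(T4) -> count=0 queue=[T1] holders={T3}
Step 11: wait(T5) -> count=0 queue=[T1,T5] holders={T3}
Step 12: wait(T6) -> count=0 queue=[T1,T5,T6] holders={T3}
Step 13: signal(T3) -> count=0 queue=[T5,T6] holders={T1}
Step 14: signal(T1) -> count=0 queue=[T6] holders={T5}
Step 15: signal(T5) -> count=0 queue=[] holders={T6}
Step 16: signal(T6) -> count=1 queue=[] holders={none}
Step 17: wait(T2) -> count=0 queue=[] holders={T2}
Step 18: wait(T5) -> count=0 queue=[T5] holders={T2}
Final holders: T2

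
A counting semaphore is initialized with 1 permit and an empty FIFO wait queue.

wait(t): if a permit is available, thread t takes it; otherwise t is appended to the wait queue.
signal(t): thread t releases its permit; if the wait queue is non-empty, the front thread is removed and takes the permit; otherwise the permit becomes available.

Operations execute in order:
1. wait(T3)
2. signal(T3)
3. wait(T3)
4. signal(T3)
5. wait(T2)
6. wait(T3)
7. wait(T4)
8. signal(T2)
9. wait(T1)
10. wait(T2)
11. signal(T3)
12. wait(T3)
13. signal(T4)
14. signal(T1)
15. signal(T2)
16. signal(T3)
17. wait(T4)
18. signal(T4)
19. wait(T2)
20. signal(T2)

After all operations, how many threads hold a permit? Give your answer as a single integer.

Answer: 0

Derivation:
Step 1: wait(T3) -> count=0 queue=[] holders={T3}
Step 2: signal(T3) -> count=1 queue=[] holders={none}
Step 3: wait(T3) -> count=0 queue=[] holders={T3}
Step 4: signal(T3) -> count=1 queue=[] holders={none}
Step 5: wait(T2) -> count=0 queue=[] holders={T2}
Step 6: wait(T3) -> count=0 queue=[T3] holders={T2}
Step 7: wait(T4) -> count=0 queue=[T3,T4] holders={T2}
Step 8: signal(T2) -> count=0 queue=[T4] holders={T3}
Step 9: wait(T1) -> count=0 queue=[T4,T1] holders={T3}
Step 10: wait(T2) -> count=0 queue=[T4,T1,T2] holders={T3}
Step 11: signal(T3) -> count=0 queue=[T1,T2] holders={T4}
Step 12: wait(T3) -> count=0 queue=[T1,T2,T3] holders={T4}
Step 13: signal(T4) -> count=0 queue=[T2,T3] holders={T1}
Step 14: signal(T1) -> count=0 queue=[T3] holders={T2}
Step 15: signal(T2) -> count=0 queue=[] holders={T3}
Step 16: signal(T3) -> count=1 queue=[] holders={none}
Step 17: wait(T4) -> count=0 queue=[] holders={T4}
Step 18: signal(T4) -> count=1 queue=[] holders={none}
Step 19: wait(T2) -> count=0 queue=[] holders={T2}
Step 20: signal(T2) -> count=1 queue=[] holders={none}
Final holders: {none} -> 0 thread(s)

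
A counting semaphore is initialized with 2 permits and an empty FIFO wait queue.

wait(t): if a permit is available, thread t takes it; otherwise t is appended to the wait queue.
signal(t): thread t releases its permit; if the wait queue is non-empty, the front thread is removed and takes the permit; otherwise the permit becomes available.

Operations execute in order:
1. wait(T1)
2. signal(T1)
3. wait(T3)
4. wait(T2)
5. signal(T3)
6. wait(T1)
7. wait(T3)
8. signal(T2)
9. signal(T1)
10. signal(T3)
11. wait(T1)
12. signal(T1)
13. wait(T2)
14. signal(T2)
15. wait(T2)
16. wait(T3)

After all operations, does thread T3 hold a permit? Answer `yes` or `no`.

Answer: yes

Derivation:
Step 1: wait(T1) -> count=1 queue=[] holders={T1}
Step 2: signal(T1) -> count=2 queue=[] holders={none}
Step 3: wait(T3) -> count=1 queue=[] holders={T3}
Step 4: wait(T2) -> count=0 queue=[] holders={T2,T3}
Step 5: signal(T3) -> count=1 queue=[] holders={T2}
Step 6: wait(T1) -> count=0 queue=[] holders={T1,T2}
Step 7: wait(T3) -> count=0 queue=[T3] holders={T1,T2}
Step 8: signal(T2) -> count=0 queue=[] holders={T1,T3}
Step 9: signal(T1) -> count=1 queue=[] holders={T3}
Step 10: signal(T3) -> count=2 queue=[] holders={none}
Step 11: wait(T1) -> count=1 queue=[] holders={T1}
Step 12: signal(T1) -> count=2 queue=[] holders={none}
Step 13: wait(T2) -> count=1 queue=[] holders={T2}
Step 14: signal(T2) -> count=2 queue=[] holders={none}
Step 15: wait(T2) -> count=1 queue=[] holders={T2}
Step 16: wait(T3) -> count=0 queue=[] holders={T2,T3}
Final holders: {T2,T3} -> T3 in holders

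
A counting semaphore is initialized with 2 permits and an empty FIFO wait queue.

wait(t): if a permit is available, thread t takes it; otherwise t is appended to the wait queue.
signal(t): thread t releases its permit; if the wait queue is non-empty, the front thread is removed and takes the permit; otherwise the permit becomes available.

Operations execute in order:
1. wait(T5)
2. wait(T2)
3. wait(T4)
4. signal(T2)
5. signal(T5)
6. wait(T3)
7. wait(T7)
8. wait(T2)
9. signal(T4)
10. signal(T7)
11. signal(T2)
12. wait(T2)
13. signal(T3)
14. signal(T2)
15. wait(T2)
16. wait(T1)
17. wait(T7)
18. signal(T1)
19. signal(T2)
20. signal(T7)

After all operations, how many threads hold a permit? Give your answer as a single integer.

Answer: 0

Derivation:
Step 1: wait(T5) -> count=1 queue=[] holders={T5}
Step 2: wait(T2) -> count=0 queue=[] holders={T2,T5}
Step 3: wait(T4) -> count=0 queue=[T4] holders={T2,T5}
Step 4: signal(T2) -> count=0 queue=[] holders={T4,T5}
Step 5: signal(T5) -> count=1 queue=[] holders={T4}
Step 6: wait(T3) -> count=0 queue=[] holders={T3,T4}
Step 7: wait(T7) -> count=0 queue=[T7] holders={T3,T4}
Step 8: wait(T2) -> count=0 queue=[T7,T2] holders={T3,T4}
Step 9: signal(T4) -> count=0 queue=[T2] holders={T3,T7}
Step 10: signal(T7) -> count=0 queue=[] holders={T2,T3}
Step 11: signal(T2) -> count=1 queue=[] holders={T3}
Step 12: wait(T2) -> count=0 queue=[] holders={T2,T3}
Step 13: signal(T3) -> count=1 queue=[] holders={T2}
Step 14: signal(T2) -> count=2 queue=[] holders={none}
Step 15: wait(T2) -> count=1 queue=[] holders={T2}
Step 16: wait(T1) -> count=0 queue=[] holders={T1,T2}
Step 17: wait(T7) -> count=0 queue=[T7] holders={T1,T2}
Step 18: signal(T1) -> count=0 queue=[] holders={T2,T7}
Step 19: signal(T2) -> count=1 queue=[] holders={T7}
Step 20: signal(T7) -> count=2 queue=[] holders={none}
Final holders: {none} -> 0 thread(s)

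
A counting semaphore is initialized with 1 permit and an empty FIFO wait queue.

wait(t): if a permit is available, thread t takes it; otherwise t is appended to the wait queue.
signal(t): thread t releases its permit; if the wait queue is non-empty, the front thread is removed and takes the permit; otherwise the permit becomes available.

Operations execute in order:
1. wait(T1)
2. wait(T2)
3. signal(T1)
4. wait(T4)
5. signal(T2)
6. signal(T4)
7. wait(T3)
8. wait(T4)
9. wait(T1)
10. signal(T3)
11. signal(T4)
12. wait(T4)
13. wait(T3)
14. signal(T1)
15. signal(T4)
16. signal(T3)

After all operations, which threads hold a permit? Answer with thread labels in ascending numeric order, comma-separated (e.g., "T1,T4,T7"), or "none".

Answer: none

Derivation:
Step 1: wait(T1) -> count=0 queue=[] holders={T1}
Step 2: wait(T2) -> count=0 queue=[T2] holders={T1}
Step 3: signal(T1) -> count=0 queue=[] holders={T2}
Step 4: wait(T4) -> count=0 queue=[T4] holders={T2}
Step 5: signal(T2) -> count=0 queue=[] holders={T4}
Step 6: signal(T4) -> count=1 queue=[] holders={none}
Step 7: wait(T3) -> count=0 queue=[] holders={T3}
Step 8: wait(T4) -> count=0 queue=[T4] holders={T3}
Step 9: wait(T1) -> count=0 queue=[T4,T1] holders={T3}
Step 10: signal(T3) -> count=0 queue=[T1] holders={T4}
Step 11: signal(T4) -> count=0 queue=[] holders={T1}
Step 12: wait(T4) -> count=0 queue=[T4] holders={T1}
Step 13: wait(T3) -> count=0 queue=[T4,T3] holders={T1}
Step 14: signal(T1) -> count=0 queue=[T3] holders={T4}
Step 15: signal(T4) -> count=0 queue=[] holders={T3}
Step 16: signal(T3) -> count=1 queue=[] holders={none}
Final holders: none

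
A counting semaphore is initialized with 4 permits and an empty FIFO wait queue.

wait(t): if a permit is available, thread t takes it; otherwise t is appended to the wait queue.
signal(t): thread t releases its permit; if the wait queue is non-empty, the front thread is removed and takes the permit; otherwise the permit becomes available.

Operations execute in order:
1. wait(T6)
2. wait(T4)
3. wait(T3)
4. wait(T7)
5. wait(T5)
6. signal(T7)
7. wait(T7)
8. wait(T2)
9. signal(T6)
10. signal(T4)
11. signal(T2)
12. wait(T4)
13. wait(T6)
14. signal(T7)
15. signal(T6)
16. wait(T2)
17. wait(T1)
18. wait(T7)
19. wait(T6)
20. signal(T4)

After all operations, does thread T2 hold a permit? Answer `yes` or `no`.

Answer: yes

Derivation:
Step 1: wait(T6) -> count=3 queue=[] holders={T6}
Step 2: wait(T4) -> count=2 queue=[] holders={T4,T6}
Step 3: wait(T3) -> count=1 queue=[] holders={T3,T4,T6}
Step 4: wait(T7) -> count=0 queue=[] holders={T3,T4,T6,T7}
Step 5: wait(T5) -> count=0 queue=[T5] holders={T3,T4,T6,T7}
Step 6: signal(T7) -> count=0 queue=[] holders={T3,T4,T5,T6}
Step 7: wait(T7) -> count=0 queue=[T7] holders={T3,T4,T5,T6}
Step 8: wait(T2) -> count=0 queue=[T7,T2] holders={T3,T4,T5,T6}
Step 9: signal(T6) -> count=0 queue=[T2] holders={T3,T4,T5,T7}
Step 10: signal(T4) -> count=0 queue=[] holders={T2,T3,T5,T7}
Step 11: signal(T2) -> count=1 queue=[] holders={T3,T5,T7}
Step 12: wait(T4) -> count=0 queue=[] holders={T3,T4,T5,T7}
Step 13: wait(T6) -> count=0 queue=[T6] holders={T3,T4,T5,T7}
Step 14: signal(T7) -> count=0 queue=[] holders={T3,T4,T5,T6}
Step 15: signal(T6) -> count=1 queue=[] holders={T3,T4,T5}
Step 16: wait(T2) -> count=0 queue=[] holders={T2,T3,T4,T5}
Step 17: wait(T1) -> count=0 queue=[T1] holders={T2,T3,T4,T5}
Step 18: wait(T7) -> count=0 queue=[T1,T7] holders={T2,T3,T4,T5}
Step 19: wait(T6) -> count=0 queue=[T1,T7,T6] holders={T2,T3,T4,T5}
Step 20: signal(T4) -> count=0 queue=[T7,T6] holders={T1,T2,T3,T5}
Final holders: {T1,T2,T3,T5} -> T2 in holders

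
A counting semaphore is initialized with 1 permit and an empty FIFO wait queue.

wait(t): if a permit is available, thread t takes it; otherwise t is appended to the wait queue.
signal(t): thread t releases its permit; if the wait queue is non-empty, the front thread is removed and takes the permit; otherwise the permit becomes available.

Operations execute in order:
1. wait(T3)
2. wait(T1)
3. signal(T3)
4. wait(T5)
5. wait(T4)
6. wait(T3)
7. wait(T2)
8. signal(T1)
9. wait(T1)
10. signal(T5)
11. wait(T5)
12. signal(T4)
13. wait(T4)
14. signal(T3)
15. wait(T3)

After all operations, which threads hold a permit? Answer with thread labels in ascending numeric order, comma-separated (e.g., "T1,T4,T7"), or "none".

Step 1: wait(T3) -> count=0 queue=[] holders={T3}
Step 2: wait(T1) -> count=0 queue=[T1] holders={T3}
Step 3: signal(T3) -> count=0 queue=[] holders={T1}
Step 4: wait(T5) -> count=0 queue=[T5] holders={T1}
Step 5: wait(T4) -> count=0 queue=[T5,T4] holders={T1}
Step 6: wait(T3) -> count=0 queue=[T5,T4,T3] holders={T1}
Step 7: wait(T2) -> count=0 queue=[T5,T4,T3,T2] holders={T1}
Step 8: signal(T1) -> count=0 queue=[T4,T3,T2] holders={T5}
Step 9: wait(T1) -> count=0 queue=[T4,T3,T2,T1] holders={T5}
Step 10: signal(T5) -> count=0 queue=[T3,T2,T1] holders={T4}
Step 11: wait(T5) -> count=0 queue=[T3,T2,T1,T5] holders={T4}
Step 12: signal(T4) -> count=0 queue=[T2,T1,T5] holders={T3}
Step 13: wait(T4) -> count=0 queue=[T2,T1,T5,T4] holders={T3}
Step 14: signal(T3) -> count=0 queue=[T1,T5,T4] holders={T2}
Step 15: wait(T3) -> count=0 queue=[T1,T5,T4,T3] holders={T2}
Final holders: T2

Answer: T2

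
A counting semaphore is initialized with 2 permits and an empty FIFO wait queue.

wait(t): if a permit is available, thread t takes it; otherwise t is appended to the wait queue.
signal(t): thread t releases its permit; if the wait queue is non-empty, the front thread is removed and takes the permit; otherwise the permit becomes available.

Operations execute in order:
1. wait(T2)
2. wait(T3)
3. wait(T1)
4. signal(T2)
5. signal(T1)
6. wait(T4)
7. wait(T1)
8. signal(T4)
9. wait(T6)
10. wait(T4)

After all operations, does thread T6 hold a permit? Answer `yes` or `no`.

Answer: no

Derivation:
Step 1: wait(T2) -> count=1 queue=[] holders={T2}
Step 2: wait(T3) -> count=0 queue=[] holders={T2,T3}
Step 3: wait(T1) -> count=0 queue=[T1] holders={T2,T3}
Step 4: signal(T2) -> count=0 queue=[] holders={T1,T3}
Step 5: signal(T1) -> count=1 queue=[] holders={T3}
Step 6: wait(T4) -> count=0 queue=[] holders={T3,T4}
Step 7: wait(T1) -> count=0 queue=[T1] holders={T3,T4}
Step 8: signal(T4) -> count=0 queue=[] holders={T1,T3}
Step 9: wait(T6) -> count=0 queue=[T6] holders={T1,T3}
Step 10: wait(T4) -> count=0 queue=[T6,T4] holders={T1,T3}
Final holders: {T1,T3} -> T6 not in holders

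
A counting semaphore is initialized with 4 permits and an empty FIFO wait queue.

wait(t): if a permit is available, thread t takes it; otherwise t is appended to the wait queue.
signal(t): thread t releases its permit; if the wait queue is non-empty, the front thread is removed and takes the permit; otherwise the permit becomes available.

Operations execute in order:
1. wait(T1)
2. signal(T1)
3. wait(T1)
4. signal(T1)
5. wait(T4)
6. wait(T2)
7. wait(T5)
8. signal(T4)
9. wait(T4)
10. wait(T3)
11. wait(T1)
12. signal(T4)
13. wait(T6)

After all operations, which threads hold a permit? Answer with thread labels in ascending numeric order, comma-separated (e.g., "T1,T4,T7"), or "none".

Step 1: wait(T1) -> count=3 queue=[] holders={T1}
Step 2: signal(T1) -> count=4 queue=[] holders={none}
Step 3: wait(T1) -> count=3 queue=[] holders={T1}
Step 4: signal(T1) -> count=4 queue=[] holders={none}
Step 5: wait(T4) -> count=3 queue=[] holders={T4}
Step 6: wait(T2) -> count=2 queue=[] holders={T2,T4}
Step 7: wait(T5) -> count=1 queue=[] holders={T2,T4,T5}
Step 8: signal(T4) -> count=2 queue=[] holders={T2,T5}
Step 9: wait(T4) -> count=1 queue=[] holders={T2,T4,T5}
Step 10: wait(T3) -> count=0 queue=[] holders={T2,T3,T4,T5}
Step 11: wait(T1) -> count=0 queue=[T1] holders={T2,T3,T4,T5}
Step 12: signal(T4) -> count=0 queue=[] holders={T1,T2,T3,T5}
Step 13: wait(T6) -> count=0 queue=[T6] holders={T1,T2,T3,T5}
Final holders: T1,T2,T3,T5

Answer: T1,T2,T3,T5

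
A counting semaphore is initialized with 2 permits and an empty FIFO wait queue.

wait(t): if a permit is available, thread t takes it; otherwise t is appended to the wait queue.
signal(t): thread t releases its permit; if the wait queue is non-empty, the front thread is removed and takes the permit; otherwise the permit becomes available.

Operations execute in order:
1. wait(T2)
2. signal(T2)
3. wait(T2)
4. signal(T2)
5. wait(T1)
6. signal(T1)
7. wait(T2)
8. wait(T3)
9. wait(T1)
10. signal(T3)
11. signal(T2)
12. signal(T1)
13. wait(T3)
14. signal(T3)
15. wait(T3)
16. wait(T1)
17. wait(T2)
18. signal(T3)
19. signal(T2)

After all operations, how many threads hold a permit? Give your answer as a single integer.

Answer: 1

Derivation:
Step 1: wait(T2) -> count=1 queue=[] holders={T2}
Step 2: signal(T2) -> count=2 queue=[] holders={none}
Step 3: wait(T2) -> count=1 queue=[] holders={T2}
Step 4: signal(T2) -> count=2 queue=[] holders={none}
Step 5: wait(T1) -> count=1 queue=[] holders={T1}
Step 6: signal(T1) -> count=2 queue=[] holders={none}
Step 7: wait(T2) -> count=1 queue=[] holders={T2}
Step 8: wait(T3) -> count=0 queue=[] holders={T2,T3}
Step 9: wait(T1) -> count=0 queue=[T1] holders={T2,T3}
Step 10: signal(T3) -> count=0 queue=[] holders={T1,T2}
Step 11: signal(T2) -> count=1 queue=[] holders={T1}
Step 12: signal(T1) -> count=2 queue=[] holders={none}
Step 13: wait(T3) -> count=1 queue=[] holders={T3}
Step 14: signal(T3) -> count=2 queue=[] holders={none}
Step 15: wait(T3) -> count=1 queue=[] holders={T3}
Step 16: wait(T1) -> count=0 queue=[] holders={T1,T3}
Step 17: wait(T2) -> count=0 queue=[T2] holders={T1,T3}
Step 18: signal(T3) -> count=0 queue=[] holders={T1,T2}
Step 19: signal(T2) -> count=1 queue=[] holders={T1}
Final holders: {T1} -> 1 thread(s)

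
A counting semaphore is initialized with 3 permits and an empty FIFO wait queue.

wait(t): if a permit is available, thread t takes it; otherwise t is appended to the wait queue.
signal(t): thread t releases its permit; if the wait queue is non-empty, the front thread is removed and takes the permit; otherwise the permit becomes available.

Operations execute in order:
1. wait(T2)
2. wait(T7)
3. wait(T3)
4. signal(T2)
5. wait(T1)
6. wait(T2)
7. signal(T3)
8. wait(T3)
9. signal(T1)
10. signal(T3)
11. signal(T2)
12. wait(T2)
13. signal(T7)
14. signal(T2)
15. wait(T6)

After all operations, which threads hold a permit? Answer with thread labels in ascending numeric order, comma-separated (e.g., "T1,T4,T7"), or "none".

Step 1: wait(T2) -> count=2 queue=[] holders={T2}
Step 2: wait(T7) -> count=1 queue=[] holders={T2,T7}
Step 3: wait(T3) -> count=0 queue=[] holders={T2,T3,T7}
Step 4: signal(T2) -> count=1 queue=[] holders={T3,T7}
Step 5: wait(T1) -> count=0 queue=[] holders={T1,T3,T7}
Step 6: wait(T2) -> count=0 queue=[T2] holders={T1,T3,T7}
Step 7: signal(T3) -> count=0 queue=[] holders={T1,T2,T7}
Step 8: wait(T3) -> count=0 queue=[T3] holders={T1,T2,T7}
Step 9: signal(T1) -> count=0 queue=[] holders={T2,T3,T7}
Step 10: signal(T3) -> count=1 queue=[] holders={T2,T7}
Step 11: signal(T2) -> count=2 queue=[] holders={T7}
Step 12: wait(T2) -> count=1 queue=[] holders={T2,T7}
Step 13: signal(T7) -> count=2 queue=[] holders={T2}
Step 14: signal(T2) -> count=3 queue=[] holders={none}
Step 15: wait(T6) -> count=2 queue=[] holders={T6}
Final holders: T6

Answer: T6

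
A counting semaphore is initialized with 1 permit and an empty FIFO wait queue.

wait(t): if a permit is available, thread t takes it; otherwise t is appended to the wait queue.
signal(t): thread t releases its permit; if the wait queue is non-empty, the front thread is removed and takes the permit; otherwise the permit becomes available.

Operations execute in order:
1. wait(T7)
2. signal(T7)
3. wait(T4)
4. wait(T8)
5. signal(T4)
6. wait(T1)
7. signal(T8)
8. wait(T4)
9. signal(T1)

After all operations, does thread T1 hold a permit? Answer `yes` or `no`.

Answer: no

Derivation:
Step 1: wait(T7) -> count=0 queue=[] holders={T7}
Step 2: signal(T7) -> count=1 queue=[] holders={none}
Step 3: wait(T4) -> count=0 queue=[] holders={T4}
Step 4: wait(T8) -> count=0 queue=[T8] holders={T4}
Step 5: signal(T4) -> count=0 queue=[] holders={T8}
Step 6: wait(T1) -> count=0 queue=[T1] holders={T8}
Step 7: signal(T8) -> count=0 queue=[] holders={T1}
Step 8: wait(T4) -> count=0 queue=[T4] holders={T1}
Step 9: signal(T1) -> count=0 queue=[] holders={T4}
Final holders: {T4} -> T1 not in holders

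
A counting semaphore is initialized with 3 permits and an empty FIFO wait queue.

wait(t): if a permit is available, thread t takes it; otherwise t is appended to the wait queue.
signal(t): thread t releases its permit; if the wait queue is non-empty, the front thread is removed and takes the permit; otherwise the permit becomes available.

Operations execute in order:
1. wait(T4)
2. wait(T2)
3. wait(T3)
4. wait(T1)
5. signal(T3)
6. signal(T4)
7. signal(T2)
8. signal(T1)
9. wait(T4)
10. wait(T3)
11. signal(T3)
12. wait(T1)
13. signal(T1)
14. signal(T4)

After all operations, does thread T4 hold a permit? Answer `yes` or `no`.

Answer: no

Derivation:
Step 1: wait(T4) -> count=2 queue=[] holders={T4}
Step 2: wait(T2) -> count=1 queue=[] holders={T2,T4}
Step 3: wait(T3) -> count=0 queue=[] holders={T2,T3,T4}
Step 4: wait(T1) -> count=0 queue=[T1] holders={T2,T3,T4}
Step 5: signal(T3) -> count=0 queue=[] holders={T1,T2,T4}
Step 6: signal(T4) -> count=1 queue=[] holders={T1,T2}
Step 7: signal(T2) -> count=2 queue=[] holders={T1}
Step 8: signal(T1) -> count=3 queue=[] holders={none}
Step 9: wait(T4) -> count=2 queue=[] holders={T4}
Step 10: wait(T3) -> count=1 queue=[] holders={T3,T4}
Step 11: signal(T3) -> count=2 queue=[] holders={T4}
Step 12: wait(T1) -> count=1 queue=[] holders={T1,T4}
Step 13: signal(T1) -> count=2 queue=[] holders={T4}
Step 14: signal(T4) -> count=3 queue=[] holders={none}
Final holders: {none} -> T4 not in holders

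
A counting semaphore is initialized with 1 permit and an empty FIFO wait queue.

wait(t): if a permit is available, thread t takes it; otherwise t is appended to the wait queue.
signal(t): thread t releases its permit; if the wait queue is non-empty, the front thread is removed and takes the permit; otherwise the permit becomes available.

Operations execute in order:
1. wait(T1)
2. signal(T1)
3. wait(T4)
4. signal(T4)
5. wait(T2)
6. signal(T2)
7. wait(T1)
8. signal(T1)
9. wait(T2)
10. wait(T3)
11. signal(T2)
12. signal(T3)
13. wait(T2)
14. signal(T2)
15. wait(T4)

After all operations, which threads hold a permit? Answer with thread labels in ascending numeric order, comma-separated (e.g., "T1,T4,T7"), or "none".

Answer: T4

Derivation:
Step 1: wait(T1) -> count=0 queue=[] holders={T1}
Step 2: signal(T1) -> count=1 queue=[] holders={none}
Step 3: wait(T4) -> count=0 queue=[] holders={T4}
Step 4: signal(T4) -> count=1 queue=[] holders={none}
Step 5: wait(T2) -> count=0 queue=[] holders={T2}
Step 6: signal(T2) -> count=1 queue=[] holders={none}
Step 7: wait(T1) -> count=0 queue=[] holders={T1}
Step 8: signal(T1) -> count=1 queue=[] holders={none}
Step 9: wait(T2) -> count=0 queue=[] holders={T2}
Step 10: wait(T3) -> count=0 queue=[T3] holders={T2}
Step 11: signal(T2) -> count=0 queue=[] holders={T3}
Step 12: signal(T3) -> count=1 queue=[] holders={none}
Step 13: wait(T2) -> count=0 queue=[] holders={T2}
Step 14: signal(T2) -> count=1 queue=[] holders={none}
Step 15: wait(T4) -> count=0 queue=[] holders={T4}
Final holders: T4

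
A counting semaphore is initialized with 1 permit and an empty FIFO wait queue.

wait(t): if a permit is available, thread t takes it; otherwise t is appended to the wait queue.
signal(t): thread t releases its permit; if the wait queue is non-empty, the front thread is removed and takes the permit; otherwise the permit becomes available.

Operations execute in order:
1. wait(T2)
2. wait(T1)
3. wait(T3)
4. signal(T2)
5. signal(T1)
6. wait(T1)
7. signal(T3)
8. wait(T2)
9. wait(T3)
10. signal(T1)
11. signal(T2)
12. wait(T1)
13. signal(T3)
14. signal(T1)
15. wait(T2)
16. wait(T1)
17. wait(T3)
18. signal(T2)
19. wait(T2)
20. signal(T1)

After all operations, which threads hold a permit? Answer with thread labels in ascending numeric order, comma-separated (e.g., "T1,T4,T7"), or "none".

Step 1: wait(T2) -> count=0 queue=[] holders={T2}
Step 2: wait(T1) -> count=0 queue=[T1] holders={T2}
Step 3: wait(T3) -> count=0 queue=[T1,T3] holders={T2}
Step 4: signal(T2) -> count=0 queue=[T3] holders={T1}
Step 5: signal(T1) -> count=0 queue=[] holders={T3}
Step 6: wait(T1) -> count=0 queue=[T1] holders={T3}
Step 7: signal(T3) -> count=0 queue=[] holders={T1}
Step 8: wait(T2) -> count=0 queue=[T2] holders={T1}
Step 9: wait(T3) -> count=0 queue=[T2,T3] holders={T1}
Step 10: signal(T1) -> count=0 queue=[T3] holders={T2}
Step 11: signal(T2) -> count=0 queue=[] holders={T3}
Step 12: wait(T1) -> count=0 queue=[T1] holders={T3}
Step 13: signal(T3) -> count=0 queue=[] holders={T1}
Step 14: signal(T1) -> count=1 queue=[] holders={none}
Step 15: wait(T2) -> count=0 queue=[] holders={T2}
Step 16: wait(T1) -> count=0 queue=[T1] holders={T2}
Step 17: wait(T3) -> count=0 queue=[T1,T3] holders={T2}
Step 18: signal(T2) -> count=0 queue=[T3] holders={T1}
Step 19: wait(T2) -> count=0 queue=[T3,T2] holders={T1}
Step 20: signal(T1) -> count=0 queue=[T2] holders={T3}
Final holders: T3

Answer: T3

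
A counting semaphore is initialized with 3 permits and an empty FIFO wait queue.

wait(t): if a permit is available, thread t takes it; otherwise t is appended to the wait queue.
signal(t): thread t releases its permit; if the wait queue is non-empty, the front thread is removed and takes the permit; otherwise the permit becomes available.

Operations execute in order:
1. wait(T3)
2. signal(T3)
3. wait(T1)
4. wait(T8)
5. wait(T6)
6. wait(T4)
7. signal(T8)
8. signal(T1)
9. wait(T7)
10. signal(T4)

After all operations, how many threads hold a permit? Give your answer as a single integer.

Answer: 2

Derivation:
Step 1: wait(T3) -> count=2 queue=[] holders={T3}
Step 2: signal(T3) -> count=3 queue=[] holders={none}
Step 3: wait(T1) -> count=2 queue=[] holders={T1}
Step 4: wait(T8) -> count=1 queue=[] holders={T1,T8}
Step 5: wait(T6) -> count=0 queue=[] holders={T1,T6,T8}
Step 6: wait(T4) -> count=0 queue=[T4] holders={T1,T6,T8}
Step 7: signal(T8) -> count=0 queue=[] holders={T1,T4,T6}
Step 8: signal(T1) -> count=1 queue=[] holders={T4,T6}
Step 9: wait(T7) -> count=0 queue=[] holders={T4,T6,T7}
Step 10: signal(T4) -> count=1 queue=[] holders={T6,T7}
Final holders: {T6,T7} -> 2 thread(s)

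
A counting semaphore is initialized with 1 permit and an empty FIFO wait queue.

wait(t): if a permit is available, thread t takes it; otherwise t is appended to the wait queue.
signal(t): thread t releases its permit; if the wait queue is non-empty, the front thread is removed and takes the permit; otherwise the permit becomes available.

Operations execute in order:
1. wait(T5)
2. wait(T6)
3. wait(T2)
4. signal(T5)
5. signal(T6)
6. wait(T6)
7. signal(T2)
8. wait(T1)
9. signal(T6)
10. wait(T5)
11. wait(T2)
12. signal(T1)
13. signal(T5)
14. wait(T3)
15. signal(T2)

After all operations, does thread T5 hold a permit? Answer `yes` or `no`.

Answer: no

Derivation:
Step 1: wait(T5) -> count=0 queue=[] holders={T5}
Step 2: wait(T6) -> count=0 queue=[T6] holders={T5}
Step 3: wait(T2) -> count=0 queue=[T6,T2] holders={T5}
Step 4: signal(T5) -> count=0 queue=[T2] holders={T6}
Step 5: signal(T6) -> count=0 queue=[] holders={T2}
Step 6: wait(T6) -> count=0 queue=[T6] holders={T2}
Step 7: signal(T2) -> count=0 queue=[] holders={T6}
Step 8: wait(T1) -> count=0 queue=[T1] holders={T6}
Step 9: signal(T6) -> count=0 queue=[] holders={T1}
Step 10: wait(T5) -> count=0 queue=[T5] holders={T1}
Step 11: wait(T2) -> count=0 queue=[T5,T2] holders={T1}
Step 12: signal(T1) -> count=0 queue=[T2] holders={T5}
Step 13: signal(T5) -> count=0 queue=[] holders={T2}
Step 14: wait(T3) -> count=0 queue=[T3] holders={T2}
Step 15: signal(T2) -> count=0 queue=[] holders={T3}
Final holders: {T3} -> T5 not in holders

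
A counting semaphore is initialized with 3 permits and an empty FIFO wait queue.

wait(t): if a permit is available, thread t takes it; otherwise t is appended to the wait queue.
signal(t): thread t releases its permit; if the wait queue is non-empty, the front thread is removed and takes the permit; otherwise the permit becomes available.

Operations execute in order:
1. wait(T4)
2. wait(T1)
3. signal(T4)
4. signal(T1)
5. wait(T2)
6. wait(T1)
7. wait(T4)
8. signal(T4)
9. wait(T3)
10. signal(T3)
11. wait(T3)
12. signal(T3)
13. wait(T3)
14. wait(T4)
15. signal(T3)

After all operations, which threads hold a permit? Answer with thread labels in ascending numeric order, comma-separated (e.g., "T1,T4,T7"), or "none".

Step 1: wait(T4) -> count=2 queue=[] holders={T4}
Step 2: wait(T1) -> count=1 queue=[] holders={T1,T4}
Step 3: signal(T4) -> count=2 queue=[] holders={T1}
Step 4: signal(T1) -> count=3 queue=[] holders={none}
Step 5: wait(T2) -> count=2 queue=[] holders={T2}
Step 6: wait(T1) -> count=1 queue=[] holders={T1,T2}
Step 7: wait(T4) -> count=0 queue=[] holders={T1,T2,T4}
Step 8: signal(T4) -> count=1 queue=[] holders={T1,T2}
Step 9: wait(T3) -> count=0 queue=[] holders={T1,T2,T3}
Step 10: signal(T3) -> count=1 queue=[] holders={T1,T2}
Step 11: wait(T3) -> count=0 queue=[] holders={T1,T2,T3}
Step 12: signal(T3) -> count=1 queue=[] holders={T1,T2}
Step 13: wait(T3) -> count=0 queue=[] holders={T1,T2,T3}
Step 14: wait(T4) -> count=0 queue=[T4] holders={T1,T2,T3}
Step 15: signal(T3) -> count=0 queue=[] holders={T1,T2,T4}
Final holders: T1,T2,T4

Answer: T1,T2,T4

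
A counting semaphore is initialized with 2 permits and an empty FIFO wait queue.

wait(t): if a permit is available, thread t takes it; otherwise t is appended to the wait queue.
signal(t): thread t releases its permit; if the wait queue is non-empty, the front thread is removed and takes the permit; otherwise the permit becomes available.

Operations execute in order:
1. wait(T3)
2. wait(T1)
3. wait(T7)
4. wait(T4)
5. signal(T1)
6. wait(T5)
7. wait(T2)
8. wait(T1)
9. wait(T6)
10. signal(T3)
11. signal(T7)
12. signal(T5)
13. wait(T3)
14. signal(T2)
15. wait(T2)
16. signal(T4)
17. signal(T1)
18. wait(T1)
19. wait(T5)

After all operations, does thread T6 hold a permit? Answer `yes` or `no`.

Step 1: wait(T3) -> count=1 queue=[] holders={T3}
Step 2: wait(T1) -> count=0 queue=[] holders={T1,T3}
Step 3: wait(T7) -> count=0 queue=[T7] holders={T1,T3}
Step 4: wait(T4) -> count=0 queue=[T7,T4] holders={T1,T3}
Step 5: signal(T1) -> count=0 queue=[T4] holders={T3,T7}
Step 6: wait(T5) -> count=0 queue=[T4,T5] holders={T3,T7}
Step 7: wait(T2) -> count=0 queue=[T4,T5,T2] holders={T3,T7}
Step 8: wait(T1) -> count=0 queue=[T4,T5,T2,T1] holders={T3,T7}
Step 9: wait(T6) -> count=0 queue=[T4,T5,T2,T1,T6] holders={T3,T7}
Step 10: signal(T3) -> count=0 queue=[T5,T2,T1,T6] holders={T4,T7}
Step 11: signal(T7) -> count=0 queue=[T2,T1,T6] holders={T4,T5}
Step 12: signal(T5) -> count=0 queue=[T1,T6] holders={T2,T4}
Step 13: wait(T3) -> count=0 queue=[T1,T6,T3] holders={T2,T4}
Step 14: signal(T2) -> count=0 queue=[T6,T3] holders={T1,T4}
Step 15: wait(T2) -> count=0 queue=[T6,T3,T2] holders={T1,T4}
Step 16: signal(T4) -> count=0 queue=[T3,T2] holders={T1,T6}
Step 17: signal(T1) -> count=0 queue=[T2] holders={T3,T6}
Step 18: wait(T1) -> count=0 queue=[T2,T1] holders={T3,T6}
Step 19: wait(T5) -> count=0 queue=[T2,T1,T5] holders={T3,T6}
Final holders: {T3,T6} -> T6 in holders

Answer: yes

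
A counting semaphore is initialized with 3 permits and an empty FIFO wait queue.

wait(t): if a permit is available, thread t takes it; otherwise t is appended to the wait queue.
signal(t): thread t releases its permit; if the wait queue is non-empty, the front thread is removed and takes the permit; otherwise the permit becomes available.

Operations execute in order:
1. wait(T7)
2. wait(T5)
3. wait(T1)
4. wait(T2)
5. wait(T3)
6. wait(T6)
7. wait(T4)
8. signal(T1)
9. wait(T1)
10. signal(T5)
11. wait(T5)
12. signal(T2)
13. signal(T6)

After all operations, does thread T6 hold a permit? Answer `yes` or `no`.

Step 1: wait(T7) -> count=2 queue=[] holders={T7}
Step 2: wait(T5) -> count=1 queue=[] holders={T5,T7}
Step 3: wait(T1) -> count=0 queue=[] holders={T1,T5,T7}
Step 4: wait(T2) -> count=0 queue=[T2] holders={T1,T5,T7}
Step 5: wait(T3) -> count=0 queue=[T2,T3] holders={T1,T5,T7}
Step 6: wait(T6) -> count=0 queue=[T2,T3,T6] holders={T1,T5,T7}
Step 7: wait(T4) -> count=0 queue=[T2,T3,T6,T4] holders={T1,T5,T7}
Step 8: signal(T1) -> count=0 queue=[T3,T6,T4] holders={T2,T5,T7}
Step 9: wait(T1) -> count=0 queue=[T3,T6,T4,T1] holders={T2,T5,T7}
Step 10: signal(T5) -> count=0 queue=[T6,T4,T1] holders={T2,T3,T7}
Step 11: wait(T5) -> count=0 queue=[T6,T4,T1,T5] holders={T2,T3,T7}
Step 12: signal(T2) -> count=0 queue=[T4,T1,T5] holders={T3,T6,T7}
Step 13: signal(T6) -> count=0 queue=[T1,T5] holders={T3,T4,T7}
Final holders: {T3,T4,T7} -> T6 not in holders

Answer: no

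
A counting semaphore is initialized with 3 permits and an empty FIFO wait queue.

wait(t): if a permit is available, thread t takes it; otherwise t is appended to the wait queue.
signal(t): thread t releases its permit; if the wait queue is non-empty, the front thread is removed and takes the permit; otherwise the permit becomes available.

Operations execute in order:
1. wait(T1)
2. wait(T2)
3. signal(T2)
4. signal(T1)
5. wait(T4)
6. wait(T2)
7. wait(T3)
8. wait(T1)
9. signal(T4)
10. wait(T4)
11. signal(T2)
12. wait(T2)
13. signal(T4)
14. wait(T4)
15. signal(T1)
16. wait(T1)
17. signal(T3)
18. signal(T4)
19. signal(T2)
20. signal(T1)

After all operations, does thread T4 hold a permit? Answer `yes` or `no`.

Answer: no

Derivation:
Step 1: wait(T1) -> count=2 queue=[] holders={T1}
Step 2: wait(T2) -> count=1 queue=[] holders={T1,T2}
Step 3: signal(T2) -> count=2 queue=[] holders={T1}
Step 4: signal(T1) -> count=3 queue=[] holders={none}
Step 5: wait(T4) -> count=2 queue=[] holders={T4}
Step 6: wait(T2) -> count=1 queue=[] holders={T2,T4}
Step 7: wait(T3) -> count=0 queue=[] holders={T2,T3,T4}
Step 8: wait(T1) -> count=0 queue=[T1] holders={T2,T3,T4}
Step 9: signal(T4) -> count=0 queue=[] holders={T1,T2,T3}
Step 10: wait(T4) -> count=0 queue=[T4] holders={T1,T2,T3}
Step 11: signal(T2) -> count=0 queue=[] holders={T1,T3,T4}
Step 12: wait(T2) -> count=0 queue=[T2] holders={T1,T3,T4}
Step 13: signal(T4) -> count=0 queue=[] holders={T1,T2,T3}
Step 14: wait(T4) -> count=0 queue=[T4] holders={T1,T2,T3}
Step 15: signal(T1) -> count=0 queue=[] holders={T2,T3,T4}
Step 16: wait(T1) -> count=0 queue=[T1] holders={T2,T3,T4}
Step 17: signal(T3) -> count=0 queue=[] holders={T1,T2,T4}
Step 18: signal(T4) -> count=1 queue=[] holders={T1,T2}
Step 19: signal(T2) -> count=2 queue=[] holders={T1}
Step 20: signal(T1) -> count=3 queue=[] holders={none}
Final holders: {none} -> T4 not in holders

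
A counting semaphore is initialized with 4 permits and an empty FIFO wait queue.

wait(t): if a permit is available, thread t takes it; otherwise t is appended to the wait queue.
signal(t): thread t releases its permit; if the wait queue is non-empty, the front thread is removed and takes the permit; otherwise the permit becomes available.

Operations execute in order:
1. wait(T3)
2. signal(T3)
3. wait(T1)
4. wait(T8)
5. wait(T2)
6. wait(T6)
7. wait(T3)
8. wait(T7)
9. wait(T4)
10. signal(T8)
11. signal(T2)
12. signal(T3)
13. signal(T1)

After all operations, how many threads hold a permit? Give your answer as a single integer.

Answer: 3

Derivation:
Step 1: wait(T3) -> count=3 queue=[] holders={T3}
Step 2: signal(T3) -> count=4 queue=[] holders={none}
Step 3: wait(T1) -> count=3 queue=[] holders={T1}
Step 4: wait(T8) -> count=2 queue=[] holders={T1,T8}
Step 5: wait(T2) -> count=1 queue=[] holders={T1,T2,T8}
Step 6: wait(T6) -> count=0 queue=[] holders={T1,T2,T6,T8}
Step 7: wait(T3) -> count=0 queue=[T3] holders={T1,T2,T6,T8}
Step 8: wait(T7) -> count=0 queue=[T3,T7] holders={T1,T2,T6,T8}
Step 9: wait(T4) -> count=0 queue=[T3,T7,T4] holders={T1,T2,T6,T8}
Step 10: signal(T8) -> count=0 queue=[T7,T4] holders={T1,T2,T3,T6}
Step 11: signal(T2) -> count=0 queue=[T4] holders={T1,T3,T6,T7}
Step 12: signal(T3) -> count=0 queue=[] holders={T1,T4,T6,T7}
Step 13: signal(T1) -> count=1 queue=[] holders={T4,T6,T7}
Final holders: {T4,T6,T7} -> 3 thread(s)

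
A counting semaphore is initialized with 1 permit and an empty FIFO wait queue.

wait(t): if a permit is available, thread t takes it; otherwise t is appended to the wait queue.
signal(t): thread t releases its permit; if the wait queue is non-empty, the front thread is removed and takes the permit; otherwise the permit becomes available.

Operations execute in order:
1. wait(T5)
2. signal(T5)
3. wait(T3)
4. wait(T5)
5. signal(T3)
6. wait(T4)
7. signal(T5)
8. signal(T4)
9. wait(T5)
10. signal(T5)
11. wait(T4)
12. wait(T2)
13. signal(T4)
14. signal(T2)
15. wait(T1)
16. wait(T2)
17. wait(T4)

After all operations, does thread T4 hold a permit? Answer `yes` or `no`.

Step 1: wait(T5) -> count=0 queue=[] holders={T5}
Step 2: signal(T5) -> count=1 queue=[] holders={none}
Step 3: wait(T3) -> count=0 queue=[] holders={T3}
Step 4: wait(T5) -> count=0 queue=[T5] holders={T3}
Step 5: signal(T3) -> count=0 queue=[] holders={T5}
Step 6: wait(T4) -> count=0 queue=[T4] holders={T5}
Step 7: signal(T5) -> count=0 queue=[] holders={T4}
Step 8: signal(T4) -> count=1 queue=[] holders={none}
Step 9: wait(T5) -> count=0 queue=[] holders={T5}
Step 10: signal(T5) -> count=1 queue=[] holders={none}
Step 11: wait(T4) -> count=0 queue=[] holders={T4}
Step 12: wait(T2) -> count=0 queue=[T2] holders={T4}
Step 13: signal(T4) -> count=0 queue=[] holders={T2}
Step 14: signal(T2) -> count=1 queue=[] holders={none}
Step 15: wait(T1) -> count=0 queue=[] holders={T1}
Step 16: wait(T2) -> count=0 queue=[T2] holders={T1}
Step 17: wait(T4) -> count=0 queue=[T2,T4] holders={T1}
Final holders: {T1} -> T4 not in holders

Answer: no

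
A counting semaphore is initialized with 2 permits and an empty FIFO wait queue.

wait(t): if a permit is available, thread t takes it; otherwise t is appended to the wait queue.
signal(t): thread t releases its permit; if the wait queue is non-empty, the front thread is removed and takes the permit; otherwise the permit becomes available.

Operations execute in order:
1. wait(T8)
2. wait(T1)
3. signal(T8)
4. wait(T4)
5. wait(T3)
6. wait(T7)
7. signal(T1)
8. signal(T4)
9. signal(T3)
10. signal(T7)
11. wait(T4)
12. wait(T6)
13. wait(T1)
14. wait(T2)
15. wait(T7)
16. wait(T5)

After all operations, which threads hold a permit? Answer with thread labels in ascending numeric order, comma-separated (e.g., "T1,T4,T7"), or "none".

Answer: T4,T6

Derivation:
Step 1: wait(T8) -> count=1 queue=[] holders={T8}
Step 2: wait(T1) -> count=0 queue=[] holders={T1,T8}
Step 3: signal(T8) -> count=1 queue=[] holders={T1}
Step 4: wait(T4) -> count=0 queue=[] holders={T1,T4}
Step 5: wait(T3) -> count=0 queue=[T3] holders={T1,T4}
Step 6: wait(T7) -> count=0 queue=[T3,T7] holders={T1,T4}
Step 7: signal(T1) -> count=0 queue=[T7] holders={T3,T4}
Step 8: signal(T4) -> count=0 queue=[] holders={T3,T7}
Step 9: signal(T3) -> count=1 queue=[] holders={T7}
Step 10: signal(T7) -> count=2 queue=[] holders={none}
Step 11: wait(T4) -> count=1 queue=[] holders={T4}
Step 12: wait(T6) -> count=0 queue=[] holders={T4,T6}
Step 13: wait(T1) -> count=0 queue=[T1] holders={T4,T6}
Step 14: wait(T2) -> count=0 queue=[T1,T2] holders={T4,T6}
Step 15: wait(T7) -> count=0 queue=[T1,T2,T7] holders={T4,T6}
Step 16: wait(T5) -> count=0 queue=[T1,T2,T7,T5] holders={T4,T6}
Final holders: T4,T6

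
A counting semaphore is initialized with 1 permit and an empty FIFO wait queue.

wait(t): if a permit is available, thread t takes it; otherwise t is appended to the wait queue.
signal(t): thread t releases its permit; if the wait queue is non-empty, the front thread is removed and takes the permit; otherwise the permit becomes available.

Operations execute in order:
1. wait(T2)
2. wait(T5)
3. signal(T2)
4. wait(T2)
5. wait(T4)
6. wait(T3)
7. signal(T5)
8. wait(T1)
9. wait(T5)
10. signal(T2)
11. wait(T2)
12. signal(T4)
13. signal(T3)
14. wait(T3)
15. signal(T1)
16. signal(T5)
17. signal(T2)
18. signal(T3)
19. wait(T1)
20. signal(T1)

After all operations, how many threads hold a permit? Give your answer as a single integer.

Step 1: wait(T2) -> count=0 queue=[] holders={T2}
Step 2: wait(T5) -> count=0 queue=[T5] holders={T2}
Step 3: signal(T2) -> count=0 queue=[] holders={T5}
Step 4: wait(T2) -> count=0 queue=[T2] holders={T5}
Step 5: wait(T4) -> count=0 queue=[T2,T4] holders={T5}
Step 6: wait(T3) -> count=0 queue=[T2,T4,T3] holders={T5}
Step 7: signal(T5) -> count=0 queue=[T4,T3] holders={T2}
Step 8: wait(T1) -> count=0 queue=[T4,T3,T1] holders={T2}
Step 9: wait(T5) -> count=0 queue=[T4,T3,T1,T5] holders={T2}
Step 10: signal(T2) -> count=0 queue=[T3,T1,T5] holders={T4}
Step 11: wait(T2) -> count=0 queue=[T3,T1,T5,T2] holders={T4}
Step 12: signal(T4) -> count=0 queue=[T1,T5,T2] holders={T3}
Step 13: signal(T3) -> count=0 queue=[T5,T2] holders={T1}
Step 14: wait(T3) -> count=0 queue=[T5,T2,T3] holders={T1}
Step 15: signal(T1) -> count=0 queue=[T2,T3] holders={T5}
Step 16: signal(T5) -> count=0 queue=[T3] holders={T2}
Step 17: signal(T2) -> count=0 queue=[] holders={T3}
Step 18: signal(T3) -> count=1 queue=[] holders={none}
Step 19: wait(T1) -> count=0 queue=[] holders={T1}
Step 20: signal(T1) -> count=1 queue=[] holders={none}
Final holders: {none} -> 0 thread(s)

Answer: 0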